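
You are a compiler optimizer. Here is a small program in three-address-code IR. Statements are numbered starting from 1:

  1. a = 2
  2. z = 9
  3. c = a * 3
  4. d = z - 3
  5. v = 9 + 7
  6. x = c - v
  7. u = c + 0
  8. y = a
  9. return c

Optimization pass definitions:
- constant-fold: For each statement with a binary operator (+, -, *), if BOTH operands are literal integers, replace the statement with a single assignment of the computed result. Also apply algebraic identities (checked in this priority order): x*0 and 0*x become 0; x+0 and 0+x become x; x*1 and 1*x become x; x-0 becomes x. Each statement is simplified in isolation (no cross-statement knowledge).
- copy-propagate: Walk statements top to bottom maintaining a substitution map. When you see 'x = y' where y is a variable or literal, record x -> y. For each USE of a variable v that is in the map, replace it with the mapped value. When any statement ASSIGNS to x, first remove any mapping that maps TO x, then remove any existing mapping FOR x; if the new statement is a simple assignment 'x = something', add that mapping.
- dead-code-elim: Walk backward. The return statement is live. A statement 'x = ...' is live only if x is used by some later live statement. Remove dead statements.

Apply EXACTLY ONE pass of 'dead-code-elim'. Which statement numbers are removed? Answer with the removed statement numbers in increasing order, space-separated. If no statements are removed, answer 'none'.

Backward liveness scan:
Stmt 1 'a = 2': KEEP (a is live); live-in = []
Stmt 2 'z = 9': DEAD (z not in live set ['a'])
Stmt 3 'c = a * 3': KEEP (c is live); live-in = ['a']
Stmt 4 'd = z - 3': DEAD (d not in live set ['c'])
Stmt 5 'v = 9 + 7': DEAD (v not in live set ['c'])
Stmt 6 'x = c - v': DEAD (x not in live set ['c'])
Stmt 7 'u = c + 0': DEAD (u not in live set ['c'])
Stmt 8 'y = a': DEAD (y not in live set ['c'])
Stmt 9 'return c': KEEP (return); live-in = ['c']
Removed statement numbers: [2, 4, 5, 6, 7, 8]
Surviving IR:
  a = 2
  c = a * 3
  return c

Answer: 2 4 5 6 7 8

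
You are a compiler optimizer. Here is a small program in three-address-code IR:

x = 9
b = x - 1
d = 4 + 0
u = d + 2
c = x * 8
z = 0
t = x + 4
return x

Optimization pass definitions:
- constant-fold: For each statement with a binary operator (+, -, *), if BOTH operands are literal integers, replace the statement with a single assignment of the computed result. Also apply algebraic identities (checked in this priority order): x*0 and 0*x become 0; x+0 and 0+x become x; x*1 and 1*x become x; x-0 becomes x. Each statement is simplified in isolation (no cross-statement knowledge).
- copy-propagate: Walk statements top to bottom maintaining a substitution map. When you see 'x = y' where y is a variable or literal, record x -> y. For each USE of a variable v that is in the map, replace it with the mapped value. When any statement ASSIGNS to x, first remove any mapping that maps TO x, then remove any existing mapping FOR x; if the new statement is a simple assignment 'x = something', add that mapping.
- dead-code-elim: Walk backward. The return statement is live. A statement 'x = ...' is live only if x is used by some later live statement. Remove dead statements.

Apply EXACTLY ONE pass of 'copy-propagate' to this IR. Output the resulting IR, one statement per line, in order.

Answer: x = 9
b = 9 - 1
d = 4 + 0
u = d + 2
c = 9 * 8
z = 0
t = 9 + 4
return 9

Derivation:
Applying copy-propagate statement-by-statement:
  [1] x = 9  (unchanged)
  [2] b = x - 1  -> b = 9 - 1
  [3] d = 4 + 0  (unchanged)
  [4] u = d + 2  (unchanged)
  [5] c = x * 8  -> c = 9 * 8
  [6] z = 0  (unchanged)
  [7] t = x + 4  -> t = 9 + 4
  [8] return x  -> return 9
Result (8 stmts):
  x = 9
  b = 9 - 1
  d = 4 + 0
  u = d + 2
  c = 9 * 8
  z = 0
  t = 9 + 4
  return 9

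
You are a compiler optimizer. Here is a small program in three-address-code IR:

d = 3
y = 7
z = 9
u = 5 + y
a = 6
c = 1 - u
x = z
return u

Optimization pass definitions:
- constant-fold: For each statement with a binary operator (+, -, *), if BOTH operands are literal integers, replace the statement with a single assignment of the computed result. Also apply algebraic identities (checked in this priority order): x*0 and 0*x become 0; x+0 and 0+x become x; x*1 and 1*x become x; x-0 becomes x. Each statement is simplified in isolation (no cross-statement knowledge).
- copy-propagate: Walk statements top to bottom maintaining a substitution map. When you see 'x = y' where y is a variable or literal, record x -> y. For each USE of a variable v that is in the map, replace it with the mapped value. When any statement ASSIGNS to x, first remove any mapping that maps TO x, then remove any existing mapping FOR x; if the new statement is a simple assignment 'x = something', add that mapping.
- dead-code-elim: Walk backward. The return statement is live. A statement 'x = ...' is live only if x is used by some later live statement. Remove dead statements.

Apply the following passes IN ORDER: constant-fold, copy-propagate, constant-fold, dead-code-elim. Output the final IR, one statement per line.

Answer: u = 12
return u

Derivation:
Initial IR:
  d = 3
  y = 7
  z = 9
  u = 5 + y
  a = 6
  c = 1 - u
  x = z
  return u
After constant-fold (8 stmts):
  d = 3
  y = 7
  z = 9
  u = 5 + y
  a = 6
  c = 1 - u
  x = z
  return u
After copy-propagate (8 stmts):
  d = 3
  y = 7
  z = 9
  u = 5 + 7
  a = 6
  c = 1 - u
  x = 9
  return u
After constant-fold (8 stmts):
  d = 3
  y = 7
  z = 9
  u = 12
  a = 6
  c = 1 - u
  x = 9
  return u
After dead-code-elim (2 stmts):
  u = 12
  return u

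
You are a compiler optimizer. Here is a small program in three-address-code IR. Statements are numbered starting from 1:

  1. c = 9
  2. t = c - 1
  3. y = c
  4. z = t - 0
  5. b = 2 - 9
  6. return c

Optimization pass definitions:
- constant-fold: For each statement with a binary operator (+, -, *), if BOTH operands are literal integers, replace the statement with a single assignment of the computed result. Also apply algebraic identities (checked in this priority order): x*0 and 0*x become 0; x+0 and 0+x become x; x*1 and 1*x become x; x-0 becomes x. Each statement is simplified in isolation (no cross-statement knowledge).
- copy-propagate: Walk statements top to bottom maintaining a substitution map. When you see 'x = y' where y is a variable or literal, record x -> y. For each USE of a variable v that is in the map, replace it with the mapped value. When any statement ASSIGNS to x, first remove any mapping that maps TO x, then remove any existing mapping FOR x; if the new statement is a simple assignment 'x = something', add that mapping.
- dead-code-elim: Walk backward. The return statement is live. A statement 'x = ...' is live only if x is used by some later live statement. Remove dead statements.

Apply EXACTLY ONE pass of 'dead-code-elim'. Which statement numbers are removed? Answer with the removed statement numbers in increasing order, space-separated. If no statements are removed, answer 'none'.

Backward liveness scan:
Stmt 1 'c = 9': KEEP (c is live); live-in = []
Stmt 2 't = c - 1': DEAD (t not in live set ['c'])
Stmt 3 'y = c': DEAD (y not in live set ['c'])
Stmt 4 'z = t - 0': DEAD (z not in live set ['c'])
Stmt 5 'b = 2 - 9': DEAD (b not in live set ['c'])
Stmt 6 'return c': KEEP (return); live-in = ['c']
Removed statement numbers: [2, 3, 4, 5]
Surviving IR:
  c = 9
  return c

Answer: 2 3 4 5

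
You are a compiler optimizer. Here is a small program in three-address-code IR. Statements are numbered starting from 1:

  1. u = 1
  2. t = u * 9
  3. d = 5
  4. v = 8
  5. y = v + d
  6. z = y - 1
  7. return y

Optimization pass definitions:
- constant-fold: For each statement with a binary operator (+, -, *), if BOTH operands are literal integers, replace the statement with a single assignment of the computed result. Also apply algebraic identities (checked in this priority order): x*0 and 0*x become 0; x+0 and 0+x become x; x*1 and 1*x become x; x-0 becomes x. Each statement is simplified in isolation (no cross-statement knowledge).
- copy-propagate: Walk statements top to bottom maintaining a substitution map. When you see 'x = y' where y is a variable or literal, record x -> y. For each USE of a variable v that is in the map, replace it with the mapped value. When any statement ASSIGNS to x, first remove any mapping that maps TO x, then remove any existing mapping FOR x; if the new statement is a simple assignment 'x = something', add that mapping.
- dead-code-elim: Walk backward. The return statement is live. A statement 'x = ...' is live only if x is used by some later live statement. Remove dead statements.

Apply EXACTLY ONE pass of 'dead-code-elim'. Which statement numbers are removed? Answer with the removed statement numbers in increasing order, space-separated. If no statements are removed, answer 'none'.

Backward liveness scan:
Stmt 1 'u = 1': DEAD (u not in live set [])
Stmt 2 't = u * 9': DEAD (t not in live set [])
Stmt 3 'd = 5': KEEP (d is live); live-in = []
Stmt 4 'v = 8': KEEP (v is live); live-in = ['d']
Stmt 5 'y = v + d': KEEP (y is live); live-in = ['d', 'v']
Stmt 6 'z = y - 1': DEAD (z not in live set ['y'])
Stmt 7 'return y': KEEP (return); live-in = ['y']
Removed statement numbers: [1, 2, 6]
Surviving IR:
  d = 5
  v = 8
  y = v + d
  return y

Answer: 1 2 6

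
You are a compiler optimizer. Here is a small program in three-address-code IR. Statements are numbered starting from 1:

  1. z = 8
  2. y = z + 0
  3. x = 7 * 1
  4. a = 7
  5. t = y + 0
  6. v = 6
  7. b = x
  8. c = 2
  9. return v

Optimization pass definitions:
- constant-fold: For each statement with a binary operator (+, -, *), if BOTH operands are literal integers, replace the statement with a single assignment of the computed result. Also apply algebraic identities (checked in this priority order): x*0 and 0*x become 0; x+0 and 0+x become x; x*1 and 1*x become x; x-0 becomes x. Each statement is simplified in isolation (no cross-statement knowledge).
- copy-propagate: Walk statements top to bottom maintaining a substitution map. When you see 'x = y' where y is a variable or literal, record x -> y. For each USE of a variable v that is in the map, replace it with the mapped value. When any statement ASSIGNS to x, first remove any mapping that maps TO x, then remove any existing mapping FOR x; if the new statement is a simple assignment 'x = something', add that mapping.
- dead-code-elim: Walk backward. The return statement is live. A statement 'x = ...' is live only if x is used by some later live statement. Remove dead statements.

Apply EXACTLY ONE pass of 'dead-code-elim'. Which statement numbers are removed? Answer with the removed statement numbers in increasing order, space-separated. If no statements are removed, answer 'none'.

Backward liveness scan:
Stmt 1 'z = 8': DEAD (z not in live set [])
Stmt 2 'y = z + 0': DEAD (y not in live set [])
Stmt 3 'x = 7 * 1': DEAD (x not in live set [])
Stmt 4 'a = 7': DEAD (a not in live set [])
Stmt 5 't = y + 0': DEAD (t not in live set [])
Stmt 6 'v = 6': KEEP (v is live); live-in = []
Stmt 7 'b = x': DEAD (b not in live set ['v'])
Stmt 8 'c = 2': DEAD (c not in live set ['v'])
Stmt 9 'return v': KEEP (return); live-in = ['v']
Removed statement numbers: [1, 2, 3, 4, 5, 7, 8]
Surviving IR:
  v = 6
  return v

Answer: 1 2 3 4 5 7 8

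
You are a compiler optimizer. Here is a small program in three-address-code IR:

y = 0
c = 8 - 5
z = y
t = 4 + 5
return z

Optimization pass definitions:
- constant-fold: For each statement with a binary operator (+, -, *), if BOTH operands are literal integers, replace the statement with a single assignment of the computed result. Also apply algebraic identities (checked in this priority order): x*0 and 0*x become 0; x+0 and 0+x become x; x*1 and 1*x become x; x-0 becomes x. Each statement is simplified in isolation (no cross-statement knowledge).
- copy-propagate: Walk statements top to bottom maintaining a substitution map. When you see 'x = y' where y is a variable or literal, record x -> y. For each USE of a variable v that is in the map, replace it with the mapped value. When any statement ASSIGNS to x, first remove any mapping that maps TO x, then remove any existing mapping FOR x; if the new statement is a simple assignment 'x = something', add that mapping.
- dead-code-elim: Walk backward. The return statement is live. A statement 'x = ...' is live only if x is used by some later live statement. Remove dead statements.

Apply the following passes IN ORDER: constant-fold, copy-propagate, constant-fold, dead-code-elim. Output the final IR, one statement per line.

Initial IR:
  y = 0
  c = 8 - 5
  z = y
  t = 4 + 5
  return z
After constant-fold (5 stmts):
  y = 0
  c = 3
  z = y
  t = 9
  return z
After copy-propagate (5 stmts):
  y = 0
  c = 3
  z = 0
  t = 9
  return 0
After constant-fold (5 stmts):
  y = 0
  c = 3
  z = 0
  t = 9
  return 0
After dead-code-elim (1 stmts):
  return 0

Answer: return 0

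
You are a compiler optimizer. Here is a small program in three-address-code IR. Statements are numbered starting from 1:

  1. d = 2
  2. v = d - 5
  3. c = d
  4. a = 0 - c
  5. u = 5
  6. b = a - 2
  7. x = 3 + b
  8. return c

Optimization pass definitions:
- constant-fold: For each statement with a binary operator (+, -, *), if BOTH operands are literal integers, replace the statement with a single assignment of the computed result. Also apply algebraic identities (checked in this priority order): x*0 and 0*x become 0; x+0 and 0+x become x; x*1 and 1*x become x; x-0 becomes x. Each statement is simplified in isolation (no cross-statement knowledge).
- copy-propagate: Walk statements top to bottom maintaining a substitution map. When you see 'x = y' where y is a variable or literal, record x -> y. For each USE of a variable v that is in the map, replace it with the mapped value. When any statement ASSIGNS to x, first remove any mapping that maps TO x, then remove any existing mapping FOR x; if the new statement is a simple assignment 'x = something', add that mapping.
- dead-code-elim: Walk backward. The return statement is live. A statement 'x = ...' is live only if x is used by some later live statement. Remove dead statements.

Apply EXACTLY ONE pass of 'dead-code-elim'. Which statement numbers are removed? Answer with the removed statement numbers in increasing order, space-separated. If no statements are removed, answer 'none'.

Backward liveness scan:
Stmt 1 'd = 2': KEEP (d is live); live-in = []
Stmt 2 'v = d - 5': DEAD (v not in live set ['d'])
Stmt 3 'c = d': KEEP (c is live); live-in = ['d']
Stmt 4 'a = 0 - c': DEAD (a not in live set ['c'])
Stmt 5 'u = 5': DEAD (u not in live set ['c'])
Stmt 6 'b = a - 2': DEAD (b not in live set ['c'])
Stmt 7 'x = 3 + b': DEAD (x not in live set ['c'])
Stmt 8 'return c': KEEP (return); live-in = ['c']
Removed statement numbers: [2, 4, 5, 6, 7]
Surviving IR:
  d = 2
  c = d
  return c

Answer: 2 4 5 6 7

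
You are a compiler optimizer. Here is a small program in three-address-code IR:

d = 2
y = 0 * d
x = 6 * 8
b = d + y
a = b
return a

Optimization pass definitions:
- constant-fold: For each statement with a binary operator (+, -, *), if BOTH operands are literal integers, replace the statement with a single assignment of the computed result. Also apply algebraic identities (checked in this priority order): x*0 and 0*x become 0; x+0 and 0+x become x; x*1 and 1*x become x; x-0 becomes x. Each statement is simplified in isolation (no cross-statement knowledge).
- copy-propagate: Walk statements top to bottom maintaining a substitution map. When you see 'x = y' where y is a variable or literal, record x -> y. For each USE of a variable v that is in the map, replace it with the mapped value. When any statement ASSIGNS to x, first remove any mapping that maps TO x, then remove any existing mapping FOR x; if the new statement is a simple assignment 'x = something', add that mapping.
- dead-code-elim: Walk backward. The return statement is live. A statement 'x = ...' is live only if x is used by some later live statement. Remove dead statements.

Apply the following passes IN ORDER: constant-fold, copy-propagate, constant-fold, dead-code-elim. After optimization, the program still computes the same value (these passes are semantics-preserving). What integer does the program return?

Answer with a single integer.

Initial IR:
  d = 2
  y = 0 * d
  x = 6 * 8
  b = d + y
  a = b
  return a
After constant-fold (6 stmts):
  d = 2
  y = 0
  x = 48
  b = d + y
  a = b
  return a
After copy-propagate (6 stmts):
  d = 2
  y = 0
  x = 48
  b = 2 + 0
  a = b
  return b
After constant-fold (6 stmts):
  d = 2
  y = 0
  x = 48
  b = 2
  a = b
  return b
After dead-code-elim (2 stmts):
  b = 2
  return b
Evaluate:
  d = 2  =>  d = 2
  y = 0 * d  =>  y = 0
  x = 6 * 8  =>  x = 48
  b = d + y  =>  b = 2
  a = b  =>  a = 2
  return a = 2

Answer: 2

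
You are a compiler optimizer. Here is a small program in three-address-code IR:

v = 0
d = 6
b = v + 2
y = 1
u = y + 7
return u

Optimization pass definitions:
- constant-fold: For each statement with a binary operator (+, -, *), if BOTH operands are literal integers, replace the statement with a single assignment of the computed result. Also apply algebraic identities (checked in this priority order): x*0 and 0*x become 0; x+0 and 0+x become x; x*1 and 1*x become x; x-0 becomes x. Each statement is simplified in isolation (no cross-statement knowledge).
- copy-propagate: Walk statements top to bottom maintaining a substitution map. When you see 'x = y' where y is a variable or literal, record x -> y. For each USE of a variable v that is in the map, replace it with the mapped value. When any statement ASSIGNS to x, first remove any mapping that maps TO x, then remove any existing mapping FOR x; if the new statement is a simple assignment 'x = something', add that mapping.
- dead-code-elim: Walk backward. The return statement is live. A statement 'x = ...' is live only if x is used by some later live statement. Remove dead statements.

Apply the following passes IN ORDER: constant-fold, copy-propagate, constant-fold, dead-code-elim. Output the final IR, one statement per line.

Initial IR:
  v = 0
  d = 6
  b = v + 2
  y = 1
  u = y + 7
  return u
After constant-fold (6 stmts):
  v = 0
  d = 6
  b = v + 2
  y = 1
  u = y + 7
  return u
After copy-propagate (6 stmts):
  v = 0
  d = 6
  b = 0 + 2
  y = 1
  u = 1 + 7
  return u
After constant-fold (6 stmts):
  v = 0
  d = 6
  b = 2
  y = 1
  u = 8
  return u
After dead-code-elim (2 stmts):
  u = 8
  return u

Answer: u = 8
return u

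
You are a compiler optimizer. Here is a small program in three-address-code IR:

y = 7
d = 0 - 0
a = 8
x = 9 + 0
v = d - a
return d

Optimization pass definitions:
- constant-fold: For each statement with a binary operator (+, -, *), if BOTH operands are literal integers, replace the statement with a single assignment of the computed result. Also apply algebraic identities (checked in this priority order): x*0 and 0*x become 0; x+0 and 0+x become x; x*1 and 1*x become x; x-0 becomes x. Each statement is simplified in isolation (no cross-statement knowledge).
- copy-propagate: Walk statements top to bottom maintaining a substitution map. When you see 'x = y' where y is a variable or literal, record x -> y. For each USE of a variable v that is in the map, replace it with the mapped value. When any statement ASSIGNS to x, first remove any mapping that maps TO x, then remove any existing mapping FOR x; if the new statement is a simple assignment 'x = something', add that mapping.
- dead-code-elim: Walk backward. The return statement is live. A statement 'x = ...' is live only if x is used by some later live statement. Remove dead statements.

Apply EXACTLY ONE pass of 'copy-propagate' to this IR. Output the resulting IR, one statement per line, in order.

Answer: y = 7
d = 0 - 0
a = 8
x = 9 + 0
v = d - 8
return d

Derivation:
Applying copy-propagate statement-by-statement:
  [1] y = 7  (unchanged)
  [2] d = 0 - 0  (unchanged)
  [3] a = 8  (unchanged)
  [4] x = 9 + 0  (unchanged)
  [5] v = d - a  -> v = d - 8
  [6] return d  (unchanged)
Result (6 stmts):
  y = 7
  d = 0 - 0
  a = 8
  x = 9 + 0
  v = d - 8
  return d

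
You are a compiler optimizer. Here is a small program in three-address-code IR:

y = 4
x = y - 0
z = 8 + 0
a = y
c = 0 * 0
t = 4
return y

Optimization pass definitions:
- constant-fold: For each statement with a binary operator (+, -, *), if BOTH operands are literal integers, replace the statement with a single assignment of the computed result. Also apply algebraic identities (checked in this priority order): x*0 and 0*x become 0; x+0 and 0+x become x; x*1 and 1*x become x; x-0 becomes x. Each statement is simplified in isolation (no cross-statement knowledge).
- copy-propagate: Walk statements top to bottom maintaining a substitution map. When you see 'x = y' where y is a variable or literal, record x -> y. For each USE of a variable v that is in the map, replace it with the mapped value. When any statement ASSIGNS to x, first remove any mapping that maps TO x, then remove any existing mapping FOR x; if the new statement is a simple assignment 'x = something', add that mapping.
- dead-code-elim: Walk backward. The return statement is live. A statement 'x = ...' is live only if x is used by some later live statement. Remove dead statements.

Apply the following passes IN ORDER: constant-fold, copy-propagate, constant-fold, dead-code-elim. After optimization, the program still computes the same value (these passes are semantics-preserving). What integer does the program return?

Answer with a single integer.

Initial IR:
  y = 4
  x = y - 0
  z = 8 + 0
  a = y
  c = 0 * 0
  t = 4
  return y
After constant-fold (7 stmts):
  y = 4
  x = y
  z = 8
  a = y
  c = 0
  t = 4
  return y
After copy-propagate (7 stmts):
  y = 4
  x = 4
  z = 8
  a = 4
  c = 0
  t = 4
  return 4
After constant-fold (7 stmts):
  y = 4
  x = 4
  z = 8
  a = 4
  c = 0
  t = 4
  return 4
After dead-code-elim (1 stmts):
  return 4
Evaluate:
  y = 4  =>  y = 4
  x = y - 0  =>  x = 4
  z = 8 + 0  =>  z = 8
  a = y  =>  a = 4
  c = 0 * 0  =>  c = 0
  t = 4  =>  t = 4
  return y = 4

Answer: 4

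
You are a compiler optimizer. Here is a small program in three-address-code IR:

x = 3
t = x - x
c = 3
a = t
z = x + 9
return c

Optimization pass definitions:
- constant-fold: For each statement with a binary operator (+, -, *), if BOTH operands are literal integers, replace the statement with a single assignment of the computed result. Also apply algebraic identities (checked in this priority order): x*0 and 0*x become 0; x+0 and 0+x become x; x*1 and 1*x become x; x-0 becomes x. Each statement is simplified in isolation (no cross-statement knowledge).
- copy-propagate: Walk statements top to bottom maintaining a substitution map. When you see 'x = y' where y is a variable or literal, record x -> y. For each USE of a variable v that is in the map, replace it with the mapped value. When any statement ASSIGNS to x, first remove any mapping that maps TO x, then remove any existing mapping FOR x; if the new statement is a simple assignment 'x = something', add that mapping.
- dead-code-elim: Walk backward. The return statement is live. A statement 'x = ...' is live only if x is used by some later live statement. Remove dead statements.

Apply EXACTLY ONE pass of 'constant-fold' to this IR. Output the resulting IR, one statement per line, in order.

Applying constant-fold statement-by-statement:
  [1] x = 3  (unchanged)
  [2] t = x - x  (unchanged)
  [3] c = 3  (unchanged)
  [4] a = t  (unchanged)
  [5] z = x + 9  (unchanged)
  [6] return c  (unchanged)
Result (6 stmts):
  x = 3
  t = x - x
  c = 3
  a = t
  z = x + 9
  return c

Answer: x = 3
t = x - x
c = 3
a = t
z = x + 9
return c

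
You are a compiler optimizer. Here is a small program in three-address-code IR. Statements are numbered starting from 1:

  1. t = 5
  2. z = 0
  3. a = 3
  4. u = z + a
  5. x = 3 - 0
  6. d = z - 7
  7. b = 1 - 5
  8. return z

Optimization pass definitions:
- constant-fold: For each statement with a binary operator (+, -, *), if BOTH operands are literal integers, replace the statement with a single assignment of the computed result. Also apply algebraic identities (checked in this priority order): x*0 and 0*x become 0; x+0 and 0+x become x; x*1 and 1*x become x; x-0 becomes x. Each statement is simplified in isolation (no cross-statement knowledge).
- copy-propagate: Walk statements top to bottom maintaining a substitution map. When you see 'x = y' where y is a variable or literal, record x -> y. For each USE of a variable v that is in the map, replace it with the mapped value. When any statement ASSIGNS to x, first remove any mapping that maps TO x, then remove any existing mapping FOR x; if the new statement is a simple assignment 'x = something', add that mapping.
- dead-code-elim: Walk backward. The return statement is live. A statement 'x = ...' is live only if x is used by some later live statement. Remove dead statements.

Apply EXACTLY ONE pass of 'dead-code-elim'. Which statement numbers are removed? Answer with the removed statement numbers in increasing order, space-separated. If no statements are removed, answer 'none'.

Answer: 1 3 4 5 6 7

Derivation:
Backward liveness scan:
Stmt 1 't = 5': DEAD (t not in live set [])
Stmt 2 'z = 0': KEEP (z is live); live-in = []
Stmt 3 'a = 3': DEAD (a not in live set ['z'])
Stmt 4 'u = z + a': DEAD (u not in live set ['z'])
Stmt 5 'x = 3 - 0': DEAD (x not in live set ['z'])
Stmt 6 'd = z - 7': DEAD (d not in live set ['z'])
Stmt 7 'b = 1 - 5': DEAD (b not in live set ['z'])
Stmt 8 'return z': KEEP (return); live-in = ['z']
Removed statement numbers: [1, 3, 4, 5, 6, 7]
Surviving IR:
  z = 0
  return z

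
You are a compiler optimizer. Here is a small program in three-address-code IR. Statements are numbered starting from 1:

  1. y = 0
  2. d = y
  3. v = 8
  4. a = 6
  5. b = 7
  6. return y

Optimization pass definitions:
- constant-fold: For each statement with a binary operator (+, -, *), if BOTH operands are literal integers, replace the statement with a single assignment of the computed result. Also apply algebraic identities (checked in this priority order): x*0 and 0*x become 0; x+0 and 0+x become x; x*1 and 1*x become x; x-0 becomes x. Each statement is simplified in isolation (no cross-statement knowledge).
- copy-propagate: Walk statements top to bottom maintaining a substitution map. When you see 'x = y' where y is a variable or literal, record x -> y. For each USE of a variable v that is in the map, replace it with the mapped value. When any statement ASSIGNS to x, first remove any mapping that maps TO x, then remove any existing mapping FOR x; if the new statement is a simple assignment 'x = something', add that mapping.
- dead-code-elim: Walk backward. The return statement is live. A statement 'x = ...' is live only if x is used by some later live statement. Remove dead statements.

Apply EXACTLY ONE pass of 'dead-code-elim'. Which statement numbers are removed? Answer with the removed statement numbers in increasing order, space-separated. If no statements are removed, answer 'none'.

Answer: 2 3 4 5

Derivation:
Backward liveness scan:
Stmt 1 'y = 0': KEEP (y is live); live-in = []
Stmt 2 'd = y': DEAD (d not in live set ['y'])
Stmt 3 'v = 8': DEAD (v not in live set ['y'])
Stmt 4 'a = 6': DEAD (a not in live set ['y'])
Stmt 5 'b = 7': DEAD (b not in live set ['y'])
Stmt 6 'return y': KEEP (return); live-in = ['y']
Removed statement numbers: [2, 3, 4, 5]
Surviving IR:
  y = 0
  return y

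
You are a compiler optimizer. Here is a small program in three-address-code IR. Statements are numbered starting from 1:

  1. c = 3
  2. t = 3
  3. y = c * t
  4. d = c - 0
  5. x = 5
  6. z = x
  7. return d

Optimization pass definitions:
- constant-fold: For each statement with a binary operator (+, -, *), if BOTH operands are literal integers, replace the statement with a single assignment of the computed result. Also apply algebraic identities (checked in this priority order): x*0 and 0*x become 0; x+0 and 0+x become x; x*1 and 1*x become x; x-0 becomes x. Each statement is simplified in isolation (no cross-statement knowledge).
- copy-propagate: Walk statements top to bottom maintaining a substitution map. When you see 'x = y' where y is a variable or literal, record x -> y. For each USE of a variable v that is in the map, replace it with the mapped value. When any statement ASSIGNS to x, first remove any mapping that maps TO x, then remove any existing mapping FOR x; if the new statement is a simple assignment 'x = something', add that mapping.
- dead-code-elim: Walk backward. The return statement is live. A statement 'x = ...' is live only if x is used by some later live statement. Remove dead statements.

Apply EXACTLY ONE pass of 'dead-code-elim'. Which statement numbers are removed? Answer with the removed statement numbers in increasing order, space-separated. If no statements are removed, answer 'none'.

Backward liveness scan:
Stmt 1 'c = 3': KEEP (c is live); live-in = []
Stmt 2 't = 3': DEAD (t not in live set ['c'])
Stmt 3 'y = c * t': DEAD (y not in live set ['c'])
Stmt 4 'd = c - 0': KEEP (d is live); live-in = ['c']
Stmt 5 'x = 5': DEAD (x not in live set ['d'])
Stmt 6 'z = x': DEAD (z not in live set ['d'])
Stmt 7 'return d': KEEP (return); live-in = ['d']
Removed statement numbers: [2, 3, 5, 6]
Surviving IR:
  c = 3
  d = c - 0
  return d

Answer: 2 3 5 6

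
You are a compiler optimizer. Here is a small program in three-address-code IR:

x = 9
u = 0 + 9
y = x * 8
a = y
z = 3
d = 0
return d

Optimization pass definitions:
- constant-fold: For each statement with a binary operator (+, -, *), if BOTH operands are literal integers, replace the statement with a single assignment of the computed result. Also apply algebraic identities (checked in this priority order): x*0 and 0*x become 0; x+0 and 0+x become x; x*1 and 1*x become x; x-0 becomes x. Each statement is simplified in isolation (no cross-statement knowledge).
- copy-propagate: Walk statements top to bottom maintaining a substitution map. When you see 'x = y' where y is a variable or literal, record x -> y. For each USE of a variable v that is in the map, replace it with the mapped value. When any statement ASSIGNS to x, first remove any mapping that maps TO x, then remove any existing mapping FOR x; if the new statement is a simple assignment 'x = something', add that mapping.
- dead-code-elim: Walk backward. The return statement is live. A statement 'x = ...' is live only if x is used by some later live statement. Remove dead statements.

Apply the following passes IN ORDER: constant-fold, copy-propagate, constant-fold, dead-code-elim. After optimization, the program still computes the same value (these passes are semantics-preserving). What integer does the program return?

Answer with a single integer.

Answer: 0

Derivation:
Initial IR:
  x = 9
  u = 0 + 9
  y = x * 8
  a = y
  z = 3
  d = 0
  return d
After constant-fold (7 stmts):
  x = 9
  u = 9
  y = x * 8
  a = y
  z = 3
  d = 0
  return d
After copy-propagate (7 stmts):
  x = 9
  u = 9
  y = 9 * 8
  a = y
  z = 3
  d = 0
  return 0
After constant-fold (7 stmts):
  x = 9
  u = 9
  y = 72
  a = y
  z = 3
  d = 0
  return 0
After dead-code-elim (1 stmts):
  return 0
Evaluate:
  x = 9  =>  x = 9
  u = 0 + 9  =>  u = 9
  y = x * 8  =>  y = 72
  a = y  =>  a = 72
  z = 3  =>  z = 3
  d = 0  =>  d = 0
  return d = 0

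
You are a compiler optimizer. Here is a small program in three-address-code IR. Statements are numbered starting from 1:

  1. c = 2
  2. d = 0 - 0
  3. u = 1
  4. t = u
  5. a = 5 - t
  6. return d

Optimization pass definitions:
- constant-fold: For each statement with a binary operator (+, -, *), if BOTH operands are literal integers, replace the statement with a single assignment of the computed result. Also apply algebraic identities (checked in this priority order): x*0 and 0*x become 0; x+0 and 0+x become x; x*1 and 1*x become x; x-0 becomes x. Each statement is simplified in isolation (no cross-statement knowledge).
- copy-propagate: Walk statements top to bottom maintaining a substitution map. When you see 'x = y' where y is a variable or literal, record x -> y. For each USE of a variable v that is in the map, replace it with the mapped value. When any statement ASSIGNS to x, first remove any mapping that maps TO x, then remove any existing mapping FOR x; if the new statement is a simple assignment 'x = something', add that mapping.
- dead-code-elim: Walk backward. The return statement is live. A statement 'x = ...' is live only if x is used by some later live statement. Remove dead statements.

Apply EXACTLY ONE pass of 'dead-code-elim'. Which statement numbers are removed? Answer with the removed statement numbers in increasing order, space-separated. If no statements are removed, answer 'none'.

Backward liveness scan:
Stmt 1 'c = 2': DEAD (c not in live set [])
Stmt 2 'd = 0 - 0': KEEP (d is live); live-in = []
Stmt 3 'u = 1': DEAD (u not in live set ['d'])
Stmt 4 't = u': DEAD (t not in live set ['d'])
Stmt 5 'a = 5 - t': DEAD (a not in live set ['d'])
Stmt 6 'return d': KEEP (return); live-in = ['d']
Removed statement numbers: [1, 3, 4, 5]
Surviving IR:
  d = 0 - 0
  return d

Answer: 1 3 4 5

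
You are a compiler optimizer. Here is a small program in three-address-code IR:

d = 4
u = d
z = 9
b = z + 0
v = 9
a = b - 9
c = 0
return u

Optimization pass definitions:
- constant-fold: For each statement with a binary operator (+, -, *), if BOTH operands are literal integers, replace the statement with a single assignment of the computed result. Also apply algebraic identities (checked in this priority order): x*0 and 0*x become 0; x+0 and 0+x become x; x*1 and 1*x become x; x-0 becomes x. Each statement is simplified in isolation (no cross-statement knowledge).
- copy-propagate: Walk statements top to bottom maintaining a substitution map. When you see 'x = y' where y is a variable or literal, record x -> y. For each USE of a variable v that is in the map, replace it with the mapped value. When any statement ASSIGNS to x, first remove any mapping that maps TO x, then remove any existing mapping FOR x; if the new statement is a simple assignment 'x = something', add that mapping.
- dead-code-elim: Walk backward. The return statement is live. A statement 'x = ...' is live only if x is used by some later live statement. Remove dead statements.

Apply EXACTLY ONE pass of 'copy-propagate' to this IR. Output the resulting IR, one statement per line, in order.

Answer: d = 4
u = 4
z = 9
b = 9 + 0
v = 9
a = b - 9
c = 0
return 4

Derivation:
Applying copy-propagate statement-by-statement:
  [1] d = 4  (unchanged)
  [2] u = d  -> u = 4
  [3] z = 9  (unchanged)
  [4] b = z + 0  -> b = 9 + 0
  [5] v = 9  (unchanged)
  [6] a = b - 9  (unchanged)
  [7] c = 0  (unchanged)
  [8] return u  -> return 4
Result (8 stmts):
  d = 4
  u = 4
  z = 9
  b = 9 + 0
  v = 9
  a = b - 9
  c = 0
  return 4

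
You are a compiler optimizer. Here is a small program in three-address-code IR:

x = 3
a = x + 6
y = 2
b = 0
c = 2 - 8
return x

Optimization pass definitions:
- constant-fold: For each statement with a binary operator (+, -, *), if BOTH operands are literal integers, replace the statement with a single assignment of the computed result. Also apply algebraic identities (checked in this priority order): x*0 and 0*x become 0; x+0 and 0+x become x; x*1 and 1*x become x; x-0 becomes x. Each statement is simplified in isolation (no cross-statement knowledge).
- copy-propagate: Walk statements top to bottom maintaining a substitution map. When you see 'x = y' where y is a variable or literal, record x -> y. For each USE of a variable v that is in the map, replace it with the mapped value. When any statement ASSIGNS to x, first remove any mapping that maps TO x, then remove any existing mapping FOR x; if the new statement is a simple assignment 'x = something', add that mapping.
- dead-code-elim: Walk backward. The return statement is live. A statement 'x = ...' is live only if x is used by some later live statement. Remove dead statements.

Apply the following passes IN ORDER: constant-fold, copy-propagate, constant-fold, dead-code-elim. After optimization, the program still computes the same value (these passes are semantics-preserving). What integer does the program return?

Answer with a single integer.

Initial IR:
  x = 3
  a = x + 6
  y = 2
  b = 0
  c = 2 - 8
  return x
After constant-fold (6 stmts):
  x = 3
  a = x + 6
  y = 2
  b = 0
  c = -6
  return x
After copy-propagate (6 stmts):
  x = 3
  a = 3 + 6
  y = 2
  b = 0
  c = -6
  return 3
After constant-fold (6 stmts):
  x = 3
  a = 9
  y = 2
  b = 0
  c = -6
  return 3
After dead-code-elim (1 stmts):
  return 3
Evaluate:
  x = 3  =>  x = 3
  a = x + 6  =>  a = 9
  y = 2  =>  y = 2
  b = 0  =>  b = 0
  c = 2 - 8  =>  c = -6
  return x = 3

Answer: 3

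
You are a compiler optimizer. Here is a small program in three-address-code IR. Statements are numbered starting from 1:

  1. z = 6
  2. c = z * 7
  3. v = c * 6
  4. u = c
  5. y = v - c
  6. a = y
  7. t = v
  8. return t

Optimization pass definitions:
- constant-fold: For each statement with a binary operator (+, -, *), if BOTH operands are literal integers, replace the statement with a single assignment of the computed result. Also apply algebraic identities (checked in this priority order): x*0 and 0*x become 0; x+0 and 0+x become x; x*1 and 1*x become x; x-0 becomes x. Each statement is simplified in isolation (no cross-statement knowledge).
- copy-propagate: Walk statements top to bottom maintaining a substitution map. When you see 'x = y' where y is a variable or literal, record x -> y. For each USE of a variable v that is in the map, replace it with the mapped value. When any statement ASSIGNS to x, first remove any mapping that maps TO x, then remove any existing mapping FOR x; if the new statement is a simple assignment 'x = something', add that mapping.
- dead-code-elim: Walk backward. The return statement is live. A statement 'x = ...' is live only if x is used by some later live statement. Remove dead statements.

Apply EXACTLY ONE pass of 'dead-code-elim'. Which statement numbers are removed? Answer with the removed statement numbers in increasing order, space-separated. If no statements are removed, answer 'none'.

Backward liveness scan:
Stmt 1 'z = 6': KEEP (z is live); live-in = []
Stmt 2 'c = z * 7': KEEP (c is live); live-in = ['z']
Stmt 3 'v = c * 6': KEEP (v is live); live-in = ['c']
Stmt 4 'u = c': DEAD (u not in live set ['v'])
Stmt 5 'y = v - c': DEAD (y not in live set ['v'])
Stmt 6 'a = y': DEAD (a not in live set ['v'])
Stmt 7 't = v': KEEP (t is live); live-in = ['v']
Stmt 8 'return t': KEEP (return); live-in = ['t']
Removed statement numbers: [4, 5, 6]
Surviving IR:
  z = 6
  c = z * 7
  v = c * 6
  t = v
  return t

Answer: 4 5 6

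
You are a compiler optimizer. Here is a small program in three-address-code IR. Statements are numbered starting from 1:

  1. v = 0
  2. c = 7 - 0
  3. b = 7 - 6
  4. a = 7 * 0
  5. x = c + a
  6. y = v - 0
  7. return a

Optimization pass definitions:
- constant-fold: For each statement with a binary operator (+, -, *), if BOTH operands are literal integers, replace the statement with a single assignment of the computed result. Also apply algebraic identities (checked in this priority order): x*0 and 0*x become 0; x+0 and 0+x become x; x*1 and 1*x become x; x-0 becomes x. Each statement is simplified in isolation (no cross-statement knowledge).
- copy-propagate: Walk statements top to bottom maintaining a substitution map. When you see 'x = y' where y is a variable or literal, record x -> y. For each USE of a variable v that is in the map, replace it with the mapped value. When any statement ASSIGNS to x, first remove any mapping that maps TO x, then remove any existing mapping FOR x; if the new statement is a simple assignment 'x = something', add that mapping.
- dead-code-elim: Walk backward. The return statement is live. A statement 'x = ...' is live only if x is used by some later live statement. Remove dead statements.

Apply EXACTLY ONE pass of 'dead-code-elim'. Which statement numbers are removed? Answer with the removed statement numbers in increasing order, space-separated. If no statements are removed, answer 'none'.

Backward liveness scan:
Stmt 1 'v = 0': DEAD (v not in live set [])
Stmt 2 'c = 7 - 0': DEAD (c not in live set [])
Stmt 3 'b = 7 - 6': DEAD (b not in live set [])
Stmt 4 'a = 7 * 0': KEEP (a is live); live-in = []
Stmt 5 'x = c + a': DEAD (x not in live set ['a'])
Stmt 6 'y = v - 0': DEAD (y not in live set ['a'])
Stmt 7 'return a': KEEP (return); live-in = ['a']
Removed statement numbers: [1, 2, 3, 5, 6]
Surviving IR:
  a = 7 * 0
  return a

Answer: 1 2 3 5 6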